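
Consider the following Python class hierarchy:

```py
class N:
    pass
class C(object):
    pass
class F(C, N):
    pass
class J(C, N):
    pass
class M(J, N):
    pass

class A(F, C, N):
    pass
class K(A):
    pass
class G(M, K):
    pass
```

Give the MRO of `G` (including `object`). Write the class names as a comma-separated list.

G, M, J, K, A, F, C, N, object

L[G] = G + merge(L[M], L[K], [M K])
  take M:  [M J C N object] + [K A F C N object] + [M K]
  take J:  [J C N object] + [K A F C N object] + [K]
  take K:  [C N object] + [K A F C N object] + [K]
  take A:  [C N object] + [A F C N object]
  take F:  [C N object] + [F C N object]
  take C:  [C N object] + [C N object]
  take N:  [N object] + [N object]
  take object:  [object] + [object]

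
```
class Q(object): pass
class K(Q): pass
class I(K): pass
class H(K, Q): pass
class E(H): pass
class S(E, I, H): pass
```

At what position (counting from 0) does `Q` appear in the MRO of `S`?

5

L[S] = S + merge(L[E], L[I], L[H], [E I H])
  take E:  [E H K Q object] + [I K Q object] + [H K Q object] + [E I H]
  take I:  [H K Q object] + [I K Q object] + [H K Q object] + [I H]
  take H:  [H K Q object] + [K Q object] + [H K Q object] + [H]
  take K:  [K Q object] + [K Q object] + [K Q object]
  take Q:  [Q object] + [Q object] + [Q object]
  take object:  [object] + [object] + [object]
MRO: S E I H K Q object
Q sits at index 5.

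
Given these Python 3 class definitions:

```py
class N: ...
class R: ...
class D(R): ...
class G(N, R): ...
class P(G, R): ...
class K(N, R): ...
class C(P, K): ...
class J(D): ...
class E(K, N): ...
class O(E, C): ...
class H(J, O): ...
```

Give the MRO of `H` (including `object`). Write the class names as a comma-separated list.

L[H] = H + merge(L[J], L[O], [J O])
  take J:  [J D R object] + [O E C P G K N R object] + [J O]
  take D:  [D R object] + [O E C P G K N R object] + [O]
  take O:  [R object] + [O E C P G K N R object] + [O]
  take E:  [R object] + [E C P G K N R object]
  take C:  [R object] + [C P G K N R object]
  take P:  [R object] + [P G K N R object]
  take G:  [R object] + [G K N R object]
  take K:  [R object] + [K N R object]
  take N:  [R object] + [N R object]
  take R:  [R object] + [R object]
  take object:  [object] + [object]

H, J, D, O, E, C, P, G, K, N, R, object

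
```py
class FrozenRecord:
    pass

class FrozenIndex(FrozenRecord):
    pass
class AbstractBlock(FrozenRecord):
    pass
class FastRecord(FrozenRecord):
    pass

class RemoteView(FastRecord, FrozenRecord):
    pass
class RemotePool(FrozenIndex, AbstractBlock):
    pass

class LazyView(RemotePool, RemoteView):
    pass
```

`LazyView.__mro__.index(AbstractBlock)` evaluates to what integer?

L[LazyView] = LazyView + merge(L[RemotePool], L[RemoteView], [RemotePool RemoteView])
  take RemotePool:  [RemotePool FrozenIndex AbstractBlock FrozenRecord object] + [RemoteView FastRecord FrozenRecord object] + [RemotePool RemoteView]
  take FrozenIndex:  [FrozenIndex AbstractBlock FrozenRecord object] + [RemoteView FastRecord FrozenRecord object] + [RemoteView]
  take AbstractBlock:  [AbstractBlock FrozenRecord object] + [RemoteView FastRecord FrozenRecord object] + [RemoteView]
  take RemoteView:  [FrozenRecord object] + [RemoteView FastRecord FrozenRecord object] + [RemoteView]
  take FastRecord:  [FrozenRecord object] + [FastRecord FrozenRecord object]
  take FrozenRecord:  [FrozenRecord object] + [FrozenRecord object]
  take object:  [object] + [object]
MRO: LazyView RemotePool FrozenIndex AbstractBlock RemoteView FastRecord FrozenRecord object
AbstractBlock sits at index 3.

3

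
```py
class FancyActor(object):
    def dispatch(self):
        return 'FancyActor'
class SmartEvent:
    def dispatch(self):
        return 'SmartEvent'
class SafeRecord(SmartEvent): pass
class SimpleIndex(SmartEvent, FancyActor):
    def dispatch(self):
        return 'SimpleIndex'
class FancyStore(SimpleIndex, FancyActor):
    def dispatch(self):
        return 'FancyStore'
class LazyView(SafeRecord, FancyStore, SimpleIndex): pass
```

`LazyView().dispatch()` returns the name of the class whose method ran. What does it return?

FancyStore

L[LazyView] = LazyView + merge(L[SafeRecord], L[FancyStore], L[SimpleIndex], [SafeRecord FancyStore SimpleIndex])
  take SafeRecord:  [SafeRecord SmartEvent object] + [FancyStore SimpleIndex SmartEvent FancyActor object] + [SimpleIndex SmartEvent FancyActor object] + [SafeRecord FancyStore SimpleIndex]
  take FancyStore:  [SmartEvent object] + [FancyStore SimpleIndex SmartEvent FancyActor object] + [SimpleIndex SmartEvent FancyActor object] + [FancyStore SimpleIndex]
  take SimpleIndex:  [SmartEvent object] + [SimpleIndex SmartEvent FancyActor object] + [SimpleIndex SmartEvent FancyActor object] + [SimpleIndex]
  take SmartEvent:  [SmartEvent object] + [SmartEvent FancyActor object] + [SmartEvent FancyActor object]
  take FancyActor:  [object] + [FancyActor object] + [FancyActor object]
  take object:  [object] + [object] + [object]
MRO: LazyView SafeRecord FancyStore SimpleIndex SmartEvent FancyActor object
dispatch is defined in: FancyActor, FancyStore, SimpleIndex, SmartEvent. First along the MRO is FancyStore.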